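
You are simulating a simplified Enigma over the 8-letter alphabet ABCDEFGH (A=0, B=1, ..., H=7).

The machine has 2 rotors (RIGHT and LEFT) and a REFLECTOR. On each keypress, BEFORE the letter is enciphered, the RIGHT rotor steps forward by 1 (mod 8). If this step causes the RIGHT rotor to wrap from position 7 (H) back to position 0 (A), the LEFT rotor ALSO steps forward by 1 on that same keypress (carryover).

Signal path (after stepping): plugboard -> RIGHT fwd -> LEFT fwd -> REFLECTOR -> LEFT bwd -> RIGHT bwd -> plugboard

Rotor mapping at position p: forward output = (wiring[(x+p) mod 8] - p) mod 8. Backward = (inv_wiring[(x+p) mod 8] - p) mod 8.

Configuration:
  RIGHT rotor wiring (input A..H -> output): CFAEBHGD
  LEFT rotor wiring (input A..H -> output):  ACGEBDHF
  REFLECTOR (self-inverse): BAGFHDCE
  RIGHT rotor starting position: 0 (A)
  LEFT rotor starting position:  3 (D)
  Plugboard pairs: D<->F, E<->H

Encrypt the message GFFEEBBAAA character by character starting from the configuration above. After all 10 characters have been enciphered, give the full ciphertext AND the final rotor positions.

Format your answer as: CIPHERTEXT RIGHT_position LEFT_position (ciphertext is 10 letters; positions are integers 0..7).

Answer: FCBCBFCCEF 2 4

Derivation:
Char 1 ('G'): step: R->1, L=3; G->plug->G->R->C->L->A->refl->B->L'->A->R'->D->plug->F
Char 2 ('F'): step: R->2, L=3; F->plug->D->R->F->L->F->refl->D->L'->H->R'->C->plug->C
Char 3 ('F'): step: R->3, L=3; F->plug->D->R->D->L->E->refl->H->L'->G->R'->B->plug->B
Char 4 ('E'): step: R->4, L=3; E->plug->H->R->A->L->B->refl->A->L'->C->R'->C->plug->C
Char 5 ('E'): step: R->5, L=3; E->plug->H->R->E->L->C->refl->G->L'->B->R'->B->plug->B
Char 6 ('B'): step: R->6, L=3; B->plug->B->R->F->L->F->refl->D->L'->H->R'->D->plug->F
Char 7 ('B'): step: R->7, L=3; B->plug->B->R->D->L->E->refl->H->L'->G->R'->C->plug->C
Char 8 ('A'): step: R->0, L->4 (L advanced); A->plug->A->R->C->L->D->refl->F->L'->A->R'->C->plug->C
Char 9 ('A'): step: R->1, L=4; A->plug->A->R->E->L->E->refl->H->L'->B->R'->H->plug->E
Char 10 ('A'): step: R->2, L=4; A->plug->A->R->G->L->C->refl->G->L'->F->R'->D->plug->F
Final: ciphertext=FCBCBFCCEF, RIGHT=2, LEFT=4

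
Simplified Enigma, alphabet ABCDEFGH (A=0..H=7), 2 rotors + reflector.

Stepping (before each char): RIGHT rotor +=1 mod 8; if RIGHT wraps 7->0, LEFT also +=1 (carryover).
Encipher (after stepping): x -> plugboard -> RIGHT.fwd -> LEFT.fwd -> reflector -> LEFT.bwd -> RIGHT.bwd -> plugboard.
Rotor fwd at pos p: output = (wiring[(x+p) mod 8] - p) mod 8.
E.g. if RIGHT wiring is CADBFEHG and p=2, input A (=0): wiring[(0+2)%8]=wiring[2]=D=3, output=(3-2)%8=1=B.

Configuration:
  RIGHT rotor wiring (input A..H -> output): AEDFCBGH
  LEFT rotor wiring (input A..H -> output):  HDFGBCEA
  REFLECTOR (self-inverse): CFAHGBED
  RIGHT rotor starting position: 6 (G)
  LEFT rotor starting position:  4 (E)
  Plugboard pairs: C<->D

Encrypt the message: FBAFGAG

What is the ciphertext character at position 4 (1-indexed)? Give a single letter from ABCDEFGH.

Char 1 ('F'): step: R->7, L=4; F->plug->F->R->D->L->E->refl->G->L'->B->R'->B->plug->B
Char 2 ('B'): step: R->0, L->5 (L advanced); B->plug->B->R->E->L->G->refl->E->L'->H->R'->H->plug->H
Char 3 ('A'): step: R->1, L=5; A->plug->A->R->D->L->C->refl->A->L'->F->R'->F->plug->F
Char 4 ('F'): step: R->2, L=5; F->plug->F->R->F->L->A->refl->C->L'->D->R'->B->plug->B

B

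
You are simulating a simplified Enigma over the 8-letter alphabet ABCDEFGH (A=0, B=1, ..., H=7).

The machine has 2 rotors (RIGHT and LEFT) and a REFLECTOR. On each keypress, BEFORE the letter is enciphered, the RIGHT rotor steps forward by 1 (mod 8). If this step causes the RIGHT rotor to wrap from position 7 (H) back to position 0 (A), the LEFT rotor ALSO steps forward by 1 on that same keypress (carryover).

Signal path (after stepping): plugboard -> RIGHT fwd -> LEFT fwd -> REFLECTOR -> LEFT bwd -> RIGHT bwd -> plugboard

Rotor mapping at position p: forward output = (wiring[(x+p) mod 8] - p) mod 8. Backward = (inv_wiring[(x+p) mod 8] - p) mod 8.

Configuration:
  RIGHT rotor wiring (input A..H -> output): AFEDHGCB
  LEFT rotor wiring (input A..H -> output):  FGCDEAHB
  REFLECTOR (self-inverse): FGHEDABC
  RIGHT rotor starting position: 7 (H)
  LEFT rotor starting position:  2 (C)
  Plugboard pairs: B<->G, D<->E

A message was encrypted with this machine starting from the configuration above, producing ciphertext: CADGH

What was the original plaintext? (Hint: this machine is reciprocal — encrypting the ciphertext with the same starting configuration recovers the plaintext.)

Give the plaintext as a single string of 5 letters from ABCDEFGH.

Char 1 ('C'): step: R->0, L->3 (L advanced); C->plug->C->R->E->L->G->refl->B->L'->B->R'->H->plug->H
Char 2 ('A'): step: R->1, L=3; A->plug->A->R->E->L->G->refl->B->L'->B->R'->F->plug->F
Char 3 ('D'): step: R->2, L=3; D->plug->E->R->A->L->A->refl->F->L'->C->R'->A->plug->A
Char 4 ('G'): step: R->3, L=3; G->plug->B->R->E->L->G->refl->B->L'->B->R'->H->plug->H
Char 5 ('H'): step: R->4, L=3; H->plug->H->R->H->L->H->refl->C->L'->F->R'->D->plug->E

Answer: HFAHE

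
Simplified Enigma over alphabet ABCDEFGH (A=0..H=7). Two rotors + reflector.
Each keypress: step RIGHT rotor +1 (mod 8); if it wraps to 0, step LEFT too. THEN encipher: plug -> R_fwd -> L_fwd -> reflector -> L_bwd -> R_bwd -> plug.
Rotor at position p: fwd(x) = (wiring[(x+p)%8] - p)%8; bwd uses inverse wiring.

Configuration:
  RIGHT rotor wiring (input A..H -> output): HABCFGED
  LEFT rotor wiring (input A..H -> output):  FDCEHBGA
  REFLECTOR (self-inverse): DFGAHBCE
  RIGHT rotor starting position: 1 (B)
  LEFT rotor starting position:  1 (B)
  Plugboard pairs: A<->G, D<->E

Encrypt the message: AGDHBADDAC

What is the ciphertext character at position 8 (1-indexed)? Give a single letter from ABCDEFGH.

Char 1 ('A'): step: R->2, L=1; A->plug->G->R->F->L->F->refl->B->L'->B->R'->F->plug->F
Char 2 ('G'): step: R->3, L=1; G->plug->A->R->H->L->E->refl->H->L'->G->R'->H->plug->H
Char 3 ('D'): step: R->4, L=1; D->plug->E->R->D->L->G->refl->C->L'->A->R'->C->plug->C
Char 4 ('H'): step: R->5, L=1; H->plug->H->R->A->L->C->refl->G->L'->D->R'->E->plug->D
Char 5 ('B'): step: R->6, L=1; B->plug->B->R->F->L->F->refl->B->L'->B->R'->C->plug->C
Char 6 ('A'): step: R->7, L=1; A->plug->G->R->H->L->E->refl->H->L'->G->R'->F->plug->F
Char 7 ('D'): step: R->0, L->2 (L advanced); D->plug->E->R->F->L->G->refl->C->L'->B->R'->C->plug->C
Char 8 ('D'): step: R->1, L=2; D->plug->E->R->F->L->G->refl->C->L'->B->R'->C->plug->C

C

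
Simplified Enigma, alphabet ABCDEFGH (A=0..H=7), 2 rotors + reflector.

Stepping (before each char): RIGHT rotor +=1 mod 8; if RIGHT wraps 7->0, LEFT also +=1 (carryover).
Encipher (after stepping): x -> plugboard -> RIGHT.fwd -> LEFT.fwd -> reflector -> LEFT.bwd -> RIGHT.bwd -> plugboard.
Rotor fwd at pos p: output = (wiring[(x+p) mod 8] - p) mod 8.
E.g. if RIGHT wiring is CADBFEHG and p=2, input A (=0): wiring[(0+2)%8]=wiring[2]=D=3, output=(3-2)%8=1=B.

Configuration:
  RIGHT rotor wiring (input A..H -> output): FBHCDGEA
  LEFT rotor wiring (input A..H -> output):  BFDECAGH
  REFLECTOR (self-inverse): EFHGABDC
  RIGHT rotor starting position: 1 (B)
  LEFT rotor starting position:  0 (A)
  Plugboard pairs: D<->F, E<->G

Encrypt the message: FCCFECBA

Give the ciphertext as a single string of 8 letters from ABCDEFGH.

Answer: HGGAFBEE

Derivation:
Char 1 ('F'): step: R->2, L=0; F->plug->D->R->E->L->C->refl->H->L'->H->R'->H->plug->H
Char 2 ('C'): step: R->3, L=0; C->plug->C->R->D->L->E->refl->A->L'->F->R'->E->plug->G
Char 3 ('C'): step: R->4, L=0; C->plug->C->R->A->L->B->refl->F->L'->B->R'->E->plug->G
Char 4 ('F'): step: R->5, L=0; F->plug->D->R->A->L->B->refl->F->L'->B->R'->A->plug->A
Char 5 ('E'): step: R->6, L=0; E->plug->G->R->F->L->A->refl->E->L'->D->R'->D->plug->F
Char 6 ('C'): step: R->7, L=0; C->plug->C->R->C->L->D->refl->G->L'->G->R'->B->plug->B
Char 7 ('B'): step: R->0, L->1 (L advanced); B->plug->B->R->B->L->C->refl->H->L'->E->R'->G->plug->E
Char 8 ('A'): step: R->1, L=1; A->plug->A->R->A->L->E->refl->A->L'->H->R'->G->plug->E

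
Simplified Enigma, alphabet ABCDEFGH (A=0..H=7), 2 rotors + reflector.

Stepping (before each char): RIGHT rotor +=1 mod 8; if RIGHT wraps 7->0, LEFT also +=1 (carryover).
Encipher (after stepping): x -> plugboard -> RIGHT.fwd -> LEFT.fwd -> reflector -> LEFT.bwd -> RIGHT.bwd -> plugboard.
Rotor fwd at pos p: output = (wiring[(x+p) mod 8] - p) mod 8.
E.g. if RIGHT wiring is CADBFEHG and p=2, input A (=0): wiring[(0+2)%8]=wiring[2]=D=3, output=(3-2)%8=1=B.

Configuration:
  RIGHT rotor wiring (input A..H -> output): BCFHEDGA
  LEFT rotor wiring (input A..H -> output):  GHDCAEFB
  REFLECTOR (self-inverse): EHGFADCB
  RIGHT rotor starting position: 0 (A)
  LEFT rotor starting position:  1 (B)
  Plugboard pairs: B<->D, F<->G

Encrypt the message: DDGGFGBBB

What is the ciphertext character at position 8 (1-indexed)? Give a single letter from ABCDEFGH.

Char 1 ('D'): step: R->1, L=1; D->plug->B->R->E->L->D->refl->F->L'->H->R'->G->plug->F
Char 2 ('D'): step: R->2, L=1; D->plug->B->R->F->L->E->refl->A->L'->G->R'->F->plug->G
Char 3 ('G'): step: R->3, L=1; G->plug->F->R->G->L->A->refl->E->L'->F->R'->E->plug->E
Char 4 ('G'): step: R->4, L=1; G->plug->F->R->G->L->A->refl->E->L'->F->R'->E->plug->E
Char 5 ('F'): step: R->5, L=1; F->plug->G->R->C->L->B->refl->H->L'->D->R'->C->plug->C
Char 6 ('G'): step: R->6, L=1; G->plug->F->R->B->L->C->refl->G->L'->A->R'->A->plug->A
Char 7 ('B'): step: R->7, L=1; B->plug->D->R->G->L->A->refl->E->L'->F->R'->F->plug->G
Char 8 ('B'): step: R->0, L->2 (L advanced); B->plug->D->R->H->L->F->refl->D->L'->E->R'->E->plug->E

E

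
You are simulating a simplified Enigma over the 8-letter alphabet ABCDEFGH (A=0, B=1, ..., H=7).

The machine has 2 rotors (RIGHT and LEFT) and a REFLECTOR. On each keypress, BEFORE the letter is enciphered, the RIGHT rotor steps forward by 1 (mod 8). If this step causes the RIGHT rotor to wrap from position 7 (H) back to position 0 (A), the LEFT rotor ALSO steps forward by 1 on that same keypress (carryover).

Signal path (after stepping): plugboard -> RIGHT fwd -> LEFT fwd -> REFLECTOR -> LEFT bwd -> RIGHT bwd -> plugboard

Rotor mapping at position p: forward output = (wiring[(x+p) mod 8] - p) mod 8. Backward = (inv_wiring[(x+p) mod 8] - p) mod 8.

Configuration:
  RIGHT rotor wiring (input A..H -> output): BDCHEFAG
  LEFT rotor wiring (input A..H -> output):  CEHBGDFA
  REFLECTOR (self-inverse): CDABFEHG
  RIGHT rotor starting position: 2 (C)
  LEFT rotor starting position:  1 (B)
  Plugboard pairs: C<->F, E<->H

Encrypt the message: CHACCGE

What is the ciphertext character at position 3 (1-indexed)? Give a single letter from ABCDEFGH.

Char 1 ('C'): step: R->3, L=1; C->plug->F->R->G->L->H->refl->G->L'->B->R'->B->plug->B
Char 2 ('H'): step: R->4, L=1; H->plug->E->R->F->L->E->refl->F->L'->D->R'->H->plug->E
Char 3 ('A'): step: R->5, L=1; A->plug->A->R->A->L->D->refl->B->L'->H->R'->H->plug->E

E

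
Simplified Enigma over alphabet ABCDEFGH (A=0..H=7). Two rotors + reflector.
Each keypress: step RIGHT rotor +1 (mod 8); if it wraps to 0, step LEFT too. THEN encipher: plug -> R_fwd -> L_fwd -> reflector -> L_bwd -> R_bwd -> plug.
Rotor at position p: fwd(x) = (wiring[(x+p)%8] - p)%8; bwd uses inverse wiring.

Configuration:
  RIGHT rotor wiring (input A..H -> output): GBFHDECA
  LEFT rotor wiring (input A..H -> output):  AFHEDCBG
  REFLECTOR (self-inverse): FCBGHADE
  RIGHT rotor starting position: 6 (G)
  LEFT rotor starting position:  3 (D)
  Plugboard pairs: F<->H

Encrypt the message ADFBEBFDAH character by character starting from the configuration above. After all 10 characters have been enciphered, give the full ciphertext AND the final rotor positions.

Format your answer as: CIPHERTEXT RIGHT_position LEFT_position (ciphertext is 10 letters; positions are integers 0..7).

Answer: GGEAHDDGDF 0 5

Derivation:
Char 1 ('A'): step: R->7, L=3; A->plug->A->R->B->L->A->refl->F->L'->F->R'->G->plug->G
Char 2 ('D'): step: R->0, L->4 (L advanced); D->plug->D->R->H->L->A->refl->F->L'->C->R'->G->plug->G
Char 3 ('F'): step: R->1, L=4; F->plug->H->R->F->L->B->refl->C->L'->D->R'->E->plug->E
Char 4 ('B'): step: R->2, L=4; B->plug->B->R->F->L->B->refl->C->L'->D->R'->A->plug->A
Char 5 ('E'): step: R->3, L=4; E->plug->E->R->F->L->B->refl->C->L'->D->R'->F->plug->H
Char 6 ('B'): step: R->4, L=4; B->plug->B->R->A->L->H->refl->E->L'->E->R'->D->plug->D
Char 7 ('F'): step: R->5, L=4; F->plug->H->R->G->L->D->refl->G->L'->B->R'->D->plug->D
Char 8 ('D'): step: R->6, L=4; D->plug->D->R->D->L->C->refl->B->L'->F->R'->G->plug->G
Char 9 ('A'): step: R->7, L=4; A->plug->A->R->B->L->G->refl->D->L'->G->R'->D->plug->D
Char 10 ('H'): step: R->0, L->5 (L advanced); H->plug->F->R->E->L->A->refl->F->L'->A->R'->H->plug->F
Final: ciphertext=GGEAHDDGDF, RIGHT=0, LEFT=5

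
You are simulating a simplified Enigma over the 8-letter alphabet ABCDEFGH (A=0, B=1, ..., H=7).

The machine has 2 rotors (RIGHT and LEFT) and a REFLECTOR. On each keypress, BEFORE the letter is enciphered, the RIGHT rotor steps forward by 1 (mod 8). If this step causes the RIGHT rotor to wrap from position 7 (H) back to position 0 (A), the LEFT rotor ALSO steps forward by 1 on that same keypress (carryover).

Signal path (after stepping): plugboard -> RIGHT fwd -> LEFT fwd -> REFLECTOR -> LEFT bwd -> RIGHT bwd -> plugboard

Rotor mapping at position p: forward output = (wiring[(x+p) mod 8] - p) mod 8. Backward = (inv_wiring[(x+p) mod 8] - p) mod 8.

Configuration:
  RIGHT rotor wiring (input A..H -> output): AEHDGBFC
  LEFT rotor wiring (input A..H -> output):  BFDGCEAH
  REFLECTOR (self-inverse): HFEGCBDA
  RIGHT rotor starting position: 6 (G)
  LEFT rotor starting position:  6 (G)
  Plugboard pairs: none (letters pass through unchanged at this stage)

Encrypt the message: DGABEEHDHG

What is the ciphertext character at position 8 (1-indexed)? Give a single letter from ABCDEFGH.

Char 1 ('D'): step: R->7, L=6; D->plug->D->R->A->L->C->refl->E->L'->G->R'->H->plug->H
Char 2 ('G'): step: R->0, L->7 (L advanced); G->plug->G->R->F->L->D->refl->G->L'->C->R'->H->plug->H
Char 3 ('A'): step: R->1, L=7; A->plug->A->R->D->L->E->refl->C->L'->B->R'->G->plug->G
Char 4 ('B'): step: R->2, L=7; B->plug->B->R->B->L->C->refl->E->L'->D->R'->E->plug->E
Char 5 ('E'): step: R->3, L=7; E->plug->E->R->H->L->B->refl->F->L'->G->R'->C->plug->C
Char 6 ('E'): step: R->4, L=7; E->plug->E->R->E->L->H->refl->A->L'->A->R'->F->plug->F
Char 7 ('H'): step: R->5, L=7; H->plug->H->R->B->L->C->refl->E->L'->D->R'->D->plug->D
Char 8 ('D'): step: R->6, L=7; D->plug->D->R->G->L->F->refl->B->L'->H->R'->A->plug->A

A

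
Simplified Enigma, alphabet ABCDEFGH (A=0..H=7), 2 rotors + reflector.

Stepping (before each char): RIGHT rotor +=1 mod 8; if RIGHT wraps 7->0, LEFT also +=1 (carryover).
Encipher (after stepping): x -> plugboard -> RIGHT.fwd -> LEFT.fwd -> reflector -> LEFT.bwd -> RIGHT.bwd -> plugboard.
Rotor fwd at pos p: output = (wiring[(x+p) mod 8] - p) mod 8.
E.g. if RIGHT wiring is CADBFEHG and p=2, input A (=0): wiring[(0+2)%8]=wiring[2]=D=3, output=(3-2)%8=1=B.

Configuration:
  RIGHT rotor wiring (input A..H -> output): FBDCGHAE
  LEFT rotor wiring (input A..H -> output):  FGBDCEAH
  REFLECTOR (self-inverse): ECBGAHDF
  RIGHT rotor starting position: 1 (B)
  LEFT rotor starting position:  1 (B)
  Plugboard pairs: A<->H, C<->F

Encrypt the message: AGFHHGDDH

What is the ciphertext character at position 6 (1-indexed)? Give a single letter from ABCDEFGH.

Char 1 ('A'): step: R->2, L=1; A->plug->H->R->H->L->E->refl->A->L'->B->R'->A->plug->H
Char 2 ('G'): step: R->3, L=1; G->plug->G->R->G->L->G->refl->D->L'->E->R'->C->plug->F
Char 3 ('F'): step: R->4, L=1; F->plug->C->R->E->L->D->refl->G->L'->G->R'->H->plug->A
Char 4 ('H'): step: R->5, L=1; H->plug->A->R->C->L->C->refl->B->L'->D->R'->B->plug->B
Char 5 ('H'): step: R->6, L=1; H->plug->A->R->C->L->C->refl->B->L'->D->R'->D->plug->D
Char 6 ('G'): step: R->7, L=1; G->plug->G->R->A->L->F->refl->H->L'->F->R'->A->plug->H

H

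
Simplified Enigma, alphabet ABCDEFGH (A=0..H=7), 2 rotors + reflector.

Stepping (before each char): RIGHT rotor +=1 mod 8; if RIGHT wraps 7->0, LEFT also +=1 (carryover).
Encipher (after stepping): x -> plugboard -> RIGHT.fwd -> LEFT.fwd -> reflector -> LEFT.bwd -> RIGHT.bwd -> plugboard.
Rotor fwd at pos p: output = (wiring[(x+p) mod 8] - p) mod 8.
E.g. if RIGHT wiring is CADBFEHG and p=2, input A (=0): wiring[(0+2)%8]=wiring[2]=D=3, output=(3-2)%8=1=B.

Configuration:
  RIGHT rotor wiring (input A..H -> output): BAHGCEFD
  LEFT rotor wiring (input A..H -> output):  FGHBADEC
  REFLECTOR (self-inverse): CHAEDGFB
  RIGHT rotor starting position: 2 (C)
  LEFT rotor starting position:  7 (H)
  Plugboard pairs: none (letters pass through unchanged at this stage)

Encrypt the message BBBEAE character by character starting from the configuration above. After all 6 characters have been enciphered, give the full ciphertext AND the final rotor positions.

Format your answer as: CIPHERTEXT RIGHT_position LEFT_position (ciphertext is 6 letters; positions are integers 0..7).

Answer: CACAFH 0 0

Derivation:
Char 1 ('B'): step: R->3, L=7; B->plug->B->R->H->L->F->refl->G->L'->B->R'->C->plug->C
Char 2 ('B'): step: R->4, L=7; B->plug->B->R->A->L->D->refl->E->L'->G->R'->A->plug->A
Char 3 ('B'): step: R->5, L=7; B->plug->B->R->A->L->D->refl->E->L'->G->R'->C->plug->C
Char 4 ('E'): step: R->6, L=7; E->plug->E->R->B->L->G->refl->F->L'->H->R'->A->plug->A
Char 5 ('A'): step: R->7, L=7; A->plug->A->R->E->L->C->refl->A->L'->D->R'->F->plug->F
Char 6 ('E'): step: R->0, L->0 (L advanced); E->plug->E->R->C->L->H->refl->B->L'->D->R'->H->plug->H
Final: ciphertext=CACAFH, RIGHT=0, LEFT=0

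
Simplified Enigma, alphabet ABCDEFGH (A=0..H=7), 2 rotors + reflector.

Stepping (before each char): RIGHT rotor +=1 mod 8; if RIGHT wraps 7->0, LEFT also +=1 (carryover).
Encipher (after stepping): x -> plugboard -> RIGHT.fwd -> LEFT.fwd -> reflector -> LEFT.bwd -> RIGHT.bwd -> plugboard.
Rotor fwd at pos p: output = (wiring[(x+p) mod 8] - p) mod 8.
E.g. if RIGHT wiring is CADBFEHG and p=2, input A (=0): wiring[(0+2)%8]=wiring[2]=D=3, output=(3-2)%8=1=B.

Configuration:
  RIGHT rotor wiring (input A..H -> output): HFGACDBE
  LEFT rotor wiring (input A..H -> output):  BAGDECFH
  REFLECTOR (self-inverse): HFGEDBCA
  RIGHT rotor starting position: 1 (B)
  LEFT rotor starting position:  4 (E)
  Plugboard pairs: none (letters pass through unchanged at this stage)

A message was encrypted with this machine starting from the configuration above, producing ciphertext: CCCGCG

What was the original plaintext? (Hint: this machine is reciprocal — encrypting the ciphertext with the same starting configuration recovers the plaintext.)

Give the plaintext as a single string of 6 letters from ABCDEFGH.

Answer: EBEHBH

Derivation:
Char 1 ('C'): step: R->2, L=4; C->plug->C->R->A->L->A->refl->H->L'->H->R'->E->plug->E
Char 2 ('C'): step: R->3, L=4; C->plug->C->R->A->L->A->refl->H->L'->H->R'->B->plug->B
Char 3 ('C'): step: R->4, L=4; C->plug->C->R->F->L->E->refl->D->L'->D->R'->E->plug->E
Char 4 ('G'): step: R->5, L=4; G->plug->G->R->D->L->D->refl->E->L'->F->R'->H->plug->H
Char 5 ('C'): step: R->6, L=4; C->plug->C->R->B->L->G->refl->C->L'->G->R'->B->plug->B
Char 6 ('G'): step: R->7, L=4; G->plug->G->R->E->L->F->refl->B->L'->C->R'->H->plug->H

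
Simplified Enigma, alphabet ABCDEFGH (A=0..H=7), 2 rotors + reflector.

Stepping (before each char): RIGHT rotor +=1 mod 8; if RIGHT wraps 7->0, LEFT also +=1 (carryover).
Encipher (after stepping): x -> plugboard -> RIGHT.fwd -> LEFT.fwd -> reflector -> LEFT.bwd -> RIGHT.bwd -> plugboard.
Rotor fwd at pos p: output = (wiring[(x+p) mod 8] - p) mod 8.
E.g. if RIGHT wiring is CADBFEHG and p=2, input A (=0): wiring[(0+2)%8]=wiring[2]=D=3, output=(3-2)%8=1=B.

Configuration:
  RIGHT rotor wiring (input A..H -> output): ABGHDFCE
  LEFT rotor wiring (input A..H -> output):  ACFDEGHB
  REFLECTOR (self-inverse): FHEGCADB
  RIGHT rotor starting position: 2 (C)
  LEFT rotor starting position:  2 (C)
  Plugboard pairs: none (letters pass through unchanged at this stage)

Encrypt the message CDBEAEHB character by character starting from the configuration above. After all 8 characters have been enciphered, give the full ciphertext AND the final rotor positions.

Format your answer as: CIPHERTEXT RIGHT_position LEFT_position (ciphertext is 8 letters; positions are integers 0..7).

Answer: HCFBBDGE 2 3

Derivation:
Char 1 ('C'): step: R->3, L=2; C->plug->C->R->C->L->C->refl->E->L'->D->R'->H->plug->H
Char 2 ('D'): step: R->4, L=2; D->plug->D->R->A->L->D->refl->G->L'->G->R'->C->plug->C
Char 3 ('B'): step: R->5, L=2; B->plug->B->R->F->L->H->refl->B->L'->B->R'->F->plug->F
Char 4 ('E'): step: R->6, L=2; E->plug->E->R->A->L->D->refl->G->L'->G->R'->B->plug->B
Char 5 ('A'): step: R->7, L=2; A->plug->A->R->F->L->H->refl->B->L'->B->R'->B->plug->B
Char 6 ('E'): step: R->0, L->3 (L advanced); E->plug->E->R->D->L->E->refl->C->L'->H->R'->D->plug->D
Char 7 ('H'): step: R->1, L=3; H->plug->H->R->H->L->C->refl->E->L'->D->R'->G->plug->G
Char 8 ('B'): step: R->2, L=3; B->plug->B->R->F->L->F->refl->A->L'->A->R'->E->plug->E
Final: ciphertext=HCFBBDGE, RIGHT=2, LEFT=3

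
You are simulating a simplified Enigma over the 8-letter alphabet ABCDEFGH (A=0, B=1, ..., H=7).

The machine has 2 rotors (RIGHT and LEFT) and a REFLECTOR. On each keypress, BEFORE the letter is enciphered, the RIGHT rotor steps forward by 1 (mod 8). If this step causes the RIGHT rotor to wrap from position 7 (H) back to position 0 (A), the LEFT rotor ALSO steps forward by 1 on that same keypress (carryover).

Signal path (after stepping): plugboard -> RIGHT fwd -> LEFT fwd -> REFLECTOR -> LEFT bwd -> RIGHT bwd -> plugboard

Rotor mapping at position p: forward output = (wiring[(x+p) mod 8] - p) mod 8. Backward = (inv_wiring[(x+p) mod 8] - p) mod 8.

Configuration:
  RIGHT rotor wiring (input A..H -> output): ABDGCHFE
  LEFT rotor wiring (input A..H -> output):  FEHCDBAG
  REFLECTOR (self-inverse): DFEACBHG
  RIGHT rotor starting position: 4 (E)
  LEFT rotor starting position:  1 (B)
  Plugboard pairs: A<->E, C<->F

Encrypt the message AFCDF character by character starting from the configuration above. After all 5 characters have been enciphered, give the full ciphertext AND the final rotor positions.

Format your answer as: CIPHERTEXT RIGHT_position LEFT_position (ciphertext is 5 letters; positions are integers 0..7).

Char 1 ('A'): step: R->5, L=1; A->plug->E->R->E->L->A->refl->D->L'->A->R'->B->plug->B
Char 2 ('F'): step: R->6, L=1; F->plug->C->R->C->L->B->refl->F->L'->G->R'->B->plug->B
Char 3 ('C'): step: R->7, L=1; C->plug->F->R->D->L->C->refl->E->L'->H->R'->E->plug->A
Char 4 ('D'): step: R->0, L->2 (L advanced); D->plug->D->R->G->L->D->refl->A->L'->B->R'->B->plug->B
Char 5 ('F'): step: R->1, L=2; F->plug->C->R->F->L->E->refl->C->L'->H->R'->H->plug->H
Final: ciphertext=BBABH, RIGHT=1, LEFT=2

Answer: BBABH 1 2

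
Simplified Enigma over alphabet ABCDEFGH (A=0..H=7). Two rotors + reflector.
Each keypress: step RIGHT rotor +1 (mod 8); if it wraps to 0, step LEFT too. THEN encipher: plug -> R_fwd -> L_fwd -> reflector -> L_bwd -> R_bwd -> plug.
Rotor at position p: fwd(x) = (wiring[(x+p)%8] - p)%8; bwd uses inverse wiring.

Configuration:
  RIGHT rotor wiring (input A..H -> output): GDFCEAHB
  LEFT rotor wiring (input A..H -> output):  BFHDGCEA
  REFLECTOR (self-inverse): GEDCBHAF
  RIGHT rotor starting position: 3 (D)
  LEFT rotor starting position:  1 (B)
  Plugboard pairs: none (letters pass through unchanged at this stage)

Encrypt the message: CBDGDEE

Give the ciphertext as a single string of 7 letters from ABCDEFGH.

Answer: HGHBHBA

Derivation:
Char 1 ('C'): step: R->4, L=1; C->plug->C->R->D->L->F->refl->H->L'->G->R'->H->plug->H
Char 2 ('B'): step: R->5, L=1; B->plug->B->R->C->L->C->refl->D->L'->F->R'->G->plug->G
Char 3 ('D'): step: R->6, L=1; D->plug->D->R->F->L->D->refl->C->L'->C->R'->H->plug->H
Char 4 ('G'): step: R->7, L=1; G->plug->G->R->B->L->G->refl->A->L'->H->R'->B->plug->B
Char 5 ('D'): step: R->0, L->2 (L advanced); D->plug->D->R->C->L->E->refl->B->L'->B->R'->H->plug->H
Char 6 ('E'): step: R->1, L=2; E->plug->E->R->H->L->D->refl->C->L'->E->R'->B->plug->B
Char 7 ('E'): step: R->2, L=2; E->plug->E->R->F->L->G->refl->A->L'->D->R'->A->plug->A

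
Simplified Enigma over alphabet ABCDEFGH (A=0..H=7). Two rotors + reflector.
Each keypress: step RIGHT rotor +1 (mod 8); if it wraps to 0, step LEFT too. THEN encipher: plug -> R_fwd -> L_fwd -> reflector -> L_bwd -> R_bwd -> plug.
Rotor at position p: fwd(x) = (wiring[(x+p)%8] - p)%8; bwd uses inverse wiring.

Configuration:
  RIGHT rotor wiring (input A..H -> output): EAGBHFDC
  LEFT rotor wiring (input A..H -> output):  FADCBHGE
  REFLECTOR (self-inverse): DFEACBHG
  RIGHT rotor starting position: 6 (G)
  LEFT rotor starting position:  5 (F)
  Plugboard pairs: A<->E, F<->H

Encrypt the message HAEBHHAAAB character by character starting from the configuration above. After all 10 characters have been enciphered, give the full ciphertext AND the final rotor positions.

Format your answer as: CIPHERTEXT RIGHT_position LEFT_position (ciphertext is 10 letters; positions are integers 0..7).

Char 1 ('H'): step: R->7, L=5; H->plug->F->R->A->L->C->refl->E->L'->H->R'->D->plug->D
Char 2 ('A'): step: R->0, L->6 (L advanced); A->plug->E->R->H->L->B->refl->F->L'->E->R'->A->plug->E
Char 3 ('E'): step: R->1, L=6; E->plug->A->R->H->L->B->refl->F->L'->E->R'->E->plug->A
Char 4 ('B'): step: R->2, L=6; B->plug->B->R->H->L->B->refl->F->L'->E->R'->A->plug->E
Char 5 ('H'): step: R->3, L=6; H->plug->F->R->B->L->G->refl->H->L'->C->R'->C->plug->C
Char 6 ('H'): step: R->4, L=6; H->plug->F->R->E->L->F->refl->B->L'->H->R'->C->plug->C
Char 7 ('A'): step: R->5, L=6; A->plug->E->R->D->L->C->refl->E->L'->F->R'->C->plug->C
Char 8 ('A'): step: R->6, L=6; A->plug->E->R->A->L->A->refl->D->L'->G->R'->C->plug->C
Char 9 ('A'): step: R->7, L=6; A->plug->E->R->C->L->H->refl->G->L'->B->R'->C->plug->C
Char 10 ('B'): step: R->0, L->7 (L advanced); B->plug->B->R->A->L->F->refl->B->L'->C->R'->H->plug->F
Final: ciphertext=DEAECCCCCF, RIGHT=0, LEFT=7

Answer: DEAECCCCCF 0 7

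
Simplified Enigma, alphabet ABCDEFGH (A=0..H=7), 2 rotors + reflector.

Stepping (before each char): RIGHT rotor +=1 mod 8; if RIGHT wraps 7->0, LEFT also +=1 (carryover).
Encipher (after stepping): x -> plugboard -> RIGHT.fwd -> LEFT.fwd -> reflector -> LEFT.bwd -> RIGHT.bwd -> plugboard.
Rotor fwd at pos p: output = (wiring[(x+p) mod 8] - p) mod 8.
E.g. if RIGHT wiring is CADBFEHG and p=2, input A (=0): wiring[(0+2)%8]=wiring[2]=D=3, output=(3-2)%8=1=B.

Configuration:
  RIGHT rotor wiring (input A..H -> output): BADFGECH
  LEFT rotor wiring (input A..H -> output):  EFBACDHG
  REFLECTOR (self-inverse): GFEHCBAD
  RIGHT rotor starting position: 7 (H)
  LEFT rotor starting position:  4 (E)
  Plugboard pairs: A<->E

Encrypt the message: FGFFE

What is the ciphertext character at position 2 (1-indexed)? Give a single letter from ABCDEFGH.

Char 1 ('F'): step: R->0, L->5 (L advanced); F->plug->F->R->E->L->A->refl->G->L'->A->R'->B->plug->B
Char 2 ('G'): step: R->1, L=5; G->plug->G->R->G->L->D->refl->H->L'->D->R'->E->plug->A

A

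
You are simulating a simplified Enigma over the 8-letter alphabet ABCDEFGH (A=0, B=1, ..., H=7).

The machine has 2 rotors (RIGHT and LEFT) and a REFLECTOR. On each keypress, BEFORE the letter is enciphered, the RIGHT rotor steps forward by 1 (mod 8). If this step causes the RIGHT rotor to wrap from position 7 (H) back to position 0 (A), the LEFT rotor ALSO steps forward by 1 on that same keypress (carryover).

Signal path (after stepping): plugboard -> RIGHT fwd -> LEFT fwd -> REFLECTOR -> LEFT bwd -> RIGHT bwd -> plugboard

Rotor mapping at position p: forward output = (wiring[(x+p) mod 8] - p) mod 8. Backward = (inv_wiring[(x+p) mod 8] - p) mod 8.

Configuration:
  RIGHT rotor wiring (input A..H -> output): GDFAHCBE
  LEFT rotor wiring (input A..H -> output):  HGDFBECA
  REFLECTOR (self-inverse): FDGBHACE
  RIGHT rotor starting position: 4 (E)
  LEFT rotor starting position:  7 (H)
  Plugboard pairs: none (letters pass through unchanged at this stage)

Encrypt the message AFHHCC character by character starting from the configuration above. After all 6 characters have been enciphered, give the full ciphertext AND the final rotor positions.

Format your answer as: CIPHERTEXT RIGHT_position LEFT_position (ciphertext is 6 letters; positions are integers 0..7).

Answer: BAGFGD 2 0

Derivation:
Char 1 ('A'): step: R->5, L=7; A->plug->A->R->F->L->C->refl->G->L'->E->R'->B->plug->B
Char 2 ('F'): step: R->6, L=7; F->plug->F->R->C->L->H->refl->E->L'->D->R'->A->plug->A
Char 3 ('H'): step: R->7, L=7; H->plug->H->R->C->L->H->refl->E->L'->D->R'->G->plug->G
Char 4 ('H'): step: R->0, L->0 (L advanced); H->plug->H->R->E->L->B->refl->D->L'->C->R'->F->plug->F
Char 5 ('C'): step: R->1, L=0; C->plug->C->R->H->L->A->refl->F->L'->D->R'->G->plug->G
Char 6 ('C'): step: R->2, L=0; C->plug->C->R->F->L->E->refl->H->L'->A->R'->D->plug->D
Final: ciphertext=BAGFGD, RIGHT=2, LEFT=0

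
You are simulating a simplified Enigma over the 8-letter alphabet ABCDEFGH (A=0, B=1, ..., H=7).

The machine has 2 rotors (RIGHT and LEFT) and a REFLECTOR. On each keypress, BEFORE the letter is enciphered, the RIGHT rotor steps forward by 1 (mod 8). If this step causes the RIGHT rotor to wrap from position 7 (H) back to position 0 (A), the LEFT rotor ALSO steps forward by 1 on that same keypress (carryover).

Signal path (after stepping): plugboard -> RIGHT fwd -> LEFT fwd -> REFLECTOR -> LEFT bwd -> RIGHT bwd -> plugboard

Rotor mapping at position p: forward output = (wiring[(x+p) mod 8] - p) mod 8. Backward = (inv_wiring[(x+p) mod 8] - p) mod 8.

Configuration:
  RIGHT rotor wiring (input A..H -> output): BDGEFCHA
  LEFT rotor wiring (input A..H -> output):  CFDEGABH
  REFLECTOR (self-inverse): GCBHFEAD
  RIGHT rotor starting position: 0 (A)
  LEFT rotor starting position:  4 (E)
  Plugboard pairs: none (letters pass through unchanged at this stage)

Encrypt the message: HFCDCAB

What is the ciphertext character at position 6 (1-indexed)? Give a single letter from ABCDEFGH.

Char 1 ('H'): step: R->1, L=4; H->plug->H->R->A->L->C->refl->B->L'->F->R'->B->plug->B
Char 2 ('F'): step: R->2, L=4; F->plug->F->R->G->L->H->refl->D->L'->D->R'->C->plug->C
Char 3 ('C'): step: R->3, L=4; C->plug->C->R->H->L->A->refl->G->L'->E->R'->D->plug->D
Char 4 ('D'): step: R->4, L=4; D->plug->D->R->E->L->G->refl->A->L'->H->R'->F->plug->F
Char 5 ('C'): step: R->5, L=4; C->plug->C->R->D->L->D->refl->H->L'->G->R'->E->plug->E
Char 6 ('A'): step: R->6, L=4; A->plug->A->R->B->L->E->refl->F->L'->C->R'->B->plug->B

B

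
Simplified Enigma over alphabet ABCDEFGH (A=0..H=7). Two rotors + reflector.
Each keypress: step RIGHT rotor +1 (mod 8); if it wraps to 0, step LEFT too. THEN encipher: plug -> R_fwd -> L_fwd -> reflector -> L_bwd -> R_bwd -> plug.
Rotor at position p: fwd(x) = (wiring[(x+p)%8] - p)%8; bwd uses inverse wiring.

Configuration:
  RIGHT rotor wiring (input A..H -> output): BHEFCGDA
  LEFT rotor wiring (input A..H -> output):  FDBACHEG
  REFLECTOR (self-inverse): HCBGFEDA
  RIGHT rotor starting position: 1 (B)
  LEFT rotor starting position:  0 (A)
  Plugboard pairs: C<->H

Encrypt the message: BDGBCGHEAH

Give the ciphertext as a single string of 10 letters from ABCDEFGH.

Answer: CFAGEADHED

Derivation:
Char 1 ('B'): step: R->2, L=0; B->plug->B->R->D->L->A->refl->H->L'->F->R'->H->plug->C
Char 2 ('D'): step: R->3, L=0; D->plug->D->R->A->L->F->refl->E->L'->G->R'->F->plug->F
Char 3 ('G'): step: R->4, L=0; G->plug->G->R->A->L->F->refl->E->L'->G->R'->A->plug->A
Char 4 ('B'): step: R->5, L=0; B->plug->B->R->G->L->E->refl->F->L'->A->R'->G->plug->G
Char 5 ('C'): step: R->6, L=0; C->plug->H->R->A->L->F->refl->E->L'->G->R'->E->plug->E
Char 6 ('G'): step: R->7, L=0; G->plug->G->R->H->L->G->refl->D->L'->B->R'->A->plug->A
Char 7 ('H'): step: R->0, L->1 (L advanced); H->plug->C->R->E->L->G->refl->D->L'->F->R'->D->plug->D
Char 8 ('E'): step: R->1, L=1; E->plug->E->R->F->L->D->refl->G->L'->E->R'->C->plug->H
Char 9 ('A'): step: R->2, L=1; A->plug->A->R->C->L->H->refl->A->L'->B->R'->E->plug->E
Char 10 ('H'): step: R->3, L=1; H->plug->C->R->D->L->B->refl->C->L'->A->R'->D->plug->D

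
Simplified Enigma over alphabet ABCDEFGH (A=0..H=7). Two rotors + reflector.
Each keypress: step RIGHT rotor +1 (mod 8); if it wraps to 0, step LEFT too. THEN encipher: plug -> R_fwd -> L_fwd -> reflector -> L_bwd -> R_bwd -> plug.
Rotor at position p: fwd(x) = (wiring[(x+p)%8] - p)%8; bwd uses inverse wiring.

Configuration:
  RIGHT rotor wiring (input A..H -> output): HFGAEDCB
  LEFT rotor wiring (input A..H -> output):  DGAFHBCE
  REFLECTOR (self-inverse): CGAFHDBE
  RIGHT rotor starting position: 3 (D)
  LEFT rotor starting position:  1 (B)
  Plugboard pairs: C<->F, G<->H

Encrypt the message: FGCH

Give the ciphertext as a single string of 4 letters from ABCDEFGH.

Char 1 ('F'): step: R->4, L=1; F->plug->C->R->G->L->D->refl->F->L'->A->R'->A->plug->A
Char 2 ('G'): step: R->5, L=1; G->plug->H->R->H->L->C->refl->A->L'->E->R'->C->plug->F
Char 3 ('C'): step: R->6, L=1; C->plug->F->R->C->L->E->refl->H->L'->B->R'->C->plug->F
Char 4 ('H'): step: R->7, L=1; H->plug->G->R->E->L->A->refl->C->L'->H->R'->D->plug->D

Answer: AFFD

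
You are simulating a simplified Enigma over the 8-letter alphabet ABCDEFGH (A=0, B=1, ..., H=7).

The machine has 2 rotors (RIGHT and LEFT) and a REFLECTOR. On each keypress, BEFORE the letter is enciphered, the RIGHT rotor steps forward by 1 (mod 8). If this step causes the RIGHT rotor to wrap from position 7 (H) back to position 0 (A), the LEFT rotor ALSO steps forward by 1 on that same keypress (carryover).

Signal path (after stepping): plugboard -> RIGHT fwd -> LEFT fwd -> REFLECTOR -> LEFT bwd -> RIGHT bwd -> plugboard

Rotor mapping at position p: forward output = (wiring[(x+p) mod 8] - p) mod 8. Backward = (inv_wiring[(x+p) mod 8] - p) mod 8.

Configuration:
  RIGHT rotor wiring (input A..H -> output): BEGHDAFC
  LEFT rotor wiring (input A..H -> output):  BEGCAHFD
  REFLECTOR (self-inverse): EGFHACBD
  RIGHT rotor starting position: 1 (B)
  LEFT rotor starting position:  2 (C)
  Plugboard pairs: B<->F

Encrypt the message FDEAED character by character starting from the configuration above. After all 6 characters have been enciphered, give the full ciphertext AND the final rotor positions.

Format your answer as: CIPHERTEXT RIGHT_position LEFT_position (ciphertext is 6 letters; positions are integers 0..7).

Answer: HCGEBA 7 2

Derivation:
Char 1 ('F'): step: R->2, L=2; F->plug->B->R->F->L->B->refl->G->L'->C->R'->H->plug->H
Char 2 ('D'): step: R->3, L=2; D->plug->D->R->C->L->G->refl->B->L'->F->R'->C->plug->C
Char 3 ('E'): step: R->4, L=2; E->plug->E->R->F->L->B->refl->G->L'->C->R'->G->plug->G
Char 4 ('A'): step: R->5, L=2; A->plug->A->R->D->L->F->refl->C->L'->H->R'->E->plug->E
Char 5 ('E'): step: R->6, L=2; E->plug->E->R->A->L->E->refl->A->L'->B->R'->F->plug->B
Char 6 ('D'): step: R->7, L=2; D->plug->D->R->H->L->C->refl->F->L'->D->R'->A->plug->A
Final: ciphertext=HCGEBA, RIGHT=7, LEFT=2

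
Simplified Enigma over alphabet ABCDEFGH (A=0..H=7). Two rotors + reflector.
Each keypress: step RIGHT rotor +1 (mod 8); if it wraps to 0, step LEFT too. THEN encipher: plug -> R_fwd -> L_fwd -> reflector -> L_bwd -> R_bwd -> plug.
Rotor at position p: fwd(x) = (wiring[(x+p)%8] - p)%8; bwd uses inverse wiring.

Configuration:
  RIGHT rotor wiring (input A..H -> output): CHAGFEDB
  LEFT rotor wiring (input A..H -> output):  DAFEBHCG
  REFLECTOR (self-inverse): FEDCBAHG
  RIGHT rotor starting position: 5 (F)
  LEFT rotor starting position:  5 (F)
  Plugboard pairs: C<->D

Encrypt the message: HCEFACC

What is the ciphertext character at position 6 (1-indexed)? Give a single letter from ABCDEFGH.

Char 1 ('H'): step: R->6, L=5; H->plug->H->R->G->L->H->refl->G->L'->D->R'->B->plug->B
Char 2 ('C'): step: R->7, L=5; C->plug->D->R->B->L->F->refl->A->L'->F->R'->G->plug->G
Char 3 ('E'): step: R->0, L->6 (L advanced); E->plug->E->R->F->L->G->refl->H->L'->E->R'->F->plug->F
Char 4 ('F'): step: R->1, L=6; F->plug->F->R->C->L->F->refl->A->L'->B->R'->H->plug->H
Char 5 ('A'): step: R->2, L=6; A->plug->A->R->G->L->D->refl->C->L'->D->R'->C->plug->D
Char 6 ('C'): step: R->3, L=6; C->plug->D->R->A->L->E->refl->B->L'->H->R'->F->plug->F

F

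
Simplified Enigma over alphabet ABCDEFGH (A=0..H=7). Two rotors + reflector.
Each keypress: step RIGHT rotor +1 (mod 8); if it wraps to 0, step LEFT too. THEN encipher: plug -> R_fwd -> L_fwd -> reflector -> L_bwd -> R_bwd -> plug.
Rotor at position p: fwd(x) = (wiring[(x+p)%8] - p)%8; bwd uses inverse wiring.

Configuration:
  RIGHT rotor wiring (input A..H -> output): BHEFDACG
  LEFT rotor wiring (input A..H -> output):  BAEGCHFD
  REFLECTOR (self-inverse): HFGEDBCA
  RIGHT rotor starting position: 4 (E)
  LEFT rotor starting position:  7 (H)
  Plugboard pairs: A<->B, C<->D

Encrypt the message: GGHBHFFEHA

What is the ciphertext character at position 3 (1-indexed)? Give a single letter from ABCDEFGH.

Char 1 ('G'): step: R->5, L=7; G->plug->G->R->A->L->E->refl->D->L'->F->R'->B->plug->A
Char 2 ('G'): step: R->6, L=7; G->plug->G->R->F->L->D->refl->E->L'->A->R'->B->plug->A
Char 3 ('H'): step: R->7, L=7; H->plug->H->R->D->L->F->refl->B->L'->C->R'->B->plug->A

A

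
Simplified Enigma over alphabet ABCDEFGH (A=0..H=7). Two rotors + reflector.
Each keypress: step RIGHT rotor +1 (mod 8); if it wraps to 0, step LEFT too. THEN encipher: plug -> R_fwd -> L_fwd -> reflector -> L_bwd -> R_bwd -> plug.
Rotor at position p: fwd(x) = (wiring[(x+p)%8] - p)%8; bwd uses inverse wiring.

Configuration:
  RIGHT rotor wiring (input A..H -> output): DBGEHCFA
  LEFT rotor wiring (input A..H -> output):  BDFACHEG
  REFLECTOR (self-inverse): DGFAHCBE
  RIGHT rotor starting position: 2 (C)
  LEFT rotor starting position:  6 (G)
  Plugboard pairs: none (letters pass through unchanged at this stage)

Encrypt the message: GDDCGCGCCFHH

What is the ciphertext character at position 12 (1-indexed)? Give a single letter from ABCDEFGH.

Char 1 ('G'): step: R->3, L=6; G->plug->G->R->G->L->E->refl->H->L'->E->R'->B->plug->B
Char 2 ('D'): step: R->4, L=6; D->plug->D->R->E->L->H->refl->E->L'->G->R'->B->plug->B
Char 3 ('D'): step: R->5, L=6; D->plug->D->R->G->L->E->refl->H->L'->E->R'->E->plug->E
Char 4 ('C'): step: R->6, L=6; C->plug->C->R->F->L->C->refl->F->L'->D->R'->D->plug->D
Char 5 ('G'): step: R->7, L=6; G->plug->G->R->D->L->F->refl->C->L'->F->R'->E->plug->E
Char 6 ('C'): step: R->0, L->7 (L advanced); C->plug->C->R->G->L->A->refl->D->L'->F->R'->G->plug->G
Char 7 ('G'): step: R->1, L=7; G->plug->G->R->H->L->F->refl->C->L'->B->R'->E->plug->E
Char 8 ('C'): step: R->2, L=7; C->plug->C->R->F->L->D->refl->A->L'->G->R'->F->plug->F
Char 9 ('C'): step: R->3, L=7; C->plug->C->R->H->L->F->refl->C->L'->B->R'->A->plug->A
Char 10 ('F'): step: R->4, L=7; F->plug->F->R->F->L->D->refl->A->L'->G->R'->B->plug->B
Char 11 ('H'): step: R->5, L=7; H->plug->H->R->C->L->E->refl->H->L'->A->R'->B->plug->B
Char 12 ('H'): step: R->6, L=7; H->plug->H->R->E->L->B->refl->G->L'->D->R'->D->plug->D

D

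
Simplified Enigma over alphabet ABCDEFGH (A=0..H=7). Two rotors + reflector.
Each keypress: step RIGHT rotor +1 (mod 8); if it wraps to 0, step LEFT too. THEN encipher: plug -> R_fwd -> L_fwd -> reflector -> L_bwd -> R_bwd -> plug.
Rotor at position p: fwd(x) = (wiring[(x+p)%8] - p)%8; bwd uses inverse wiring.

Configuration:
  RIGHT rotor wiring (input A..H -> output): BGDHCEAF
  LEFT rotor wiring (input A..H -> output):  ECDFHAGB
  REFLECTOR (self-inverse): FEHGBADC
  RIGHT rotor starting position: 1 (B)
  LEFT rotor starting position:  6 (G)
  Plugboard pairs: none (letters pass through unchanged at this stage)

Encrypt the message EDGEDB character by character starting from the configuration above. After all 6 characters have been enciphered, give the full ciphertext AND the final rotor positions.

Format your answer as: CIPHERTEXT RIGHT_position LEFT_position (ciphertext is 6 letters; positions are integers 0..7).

Answer: FBEGGH 7 6

Derivation:
Char 1 ('E'): step: R->2, L=6; E->plug->E->R->G->L->B->refl->E->L'->D->R'->F->plug->F
Char 2 ('D'): step: R->3, L=6; D->plug->D->R->F->L->H->refl->C->L'->H->R'->B->plug->B
Char 3 ('G'): step: R->4, L=6; G->plug->G->R->H->L->C->refl->H->L'->F->R'->E->plug->E
Char 4 ('E'): step: R->5, L=6; E->plug->E->R->B->L->D->refl->G->L'->C->R'->G->plug->G
Char 5 ('D'): step: R->6, L=6; D->plug->D->R->A->L->A->refl->F->L'->E->R'->G->plug->G
Char 6 ('B'): step: R->7, L=6; B->plug->B->R->C->L->G->refl->D->L'->B->R'->H->plug->H
Final: ciphertext=FBEGGH, RIGHT=7, LEFT=6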